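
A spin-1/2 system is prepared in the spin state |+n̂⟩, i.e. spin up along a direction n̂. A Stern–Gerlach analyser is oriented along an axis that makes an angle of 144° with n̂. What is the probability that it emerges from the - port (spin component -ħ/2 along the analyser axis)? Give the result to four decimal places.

0.9045

For spin-½, the probability of finding spin-up along an axis at angle θ to the initial spin direction is cos²(θ/2); spin-down is sin²(θ/2).
θ = 144°, so P = sin²(72°) ≈ 0.9045.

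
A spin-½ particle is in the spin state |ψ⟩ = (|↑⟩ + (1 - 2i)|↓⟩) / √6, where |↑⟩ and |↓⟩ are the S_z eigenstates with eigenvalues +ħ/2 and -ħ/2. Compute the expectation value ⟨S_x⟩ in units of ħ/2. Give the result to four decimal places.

⟨σ_x⟩ = 2 Re(a* b)/(|a|²+|b|²) with a = 1, b = (1 - 2i).
a* b = (1 - 2i), so ⟨σ_x⟩ = 2/6.
⟨S_x⟩ = (ħ/2)·⟨σ_x⟩.

0.3333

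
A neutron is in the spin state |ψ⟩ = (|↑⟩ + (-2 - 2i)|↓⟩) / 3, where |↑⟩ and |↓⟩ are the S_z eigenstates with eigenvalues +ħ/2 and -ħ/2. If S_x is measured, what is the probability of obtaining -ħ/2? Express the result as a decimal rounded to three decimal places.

0.722

|-x⟩ = (|↑⟩ - |↓⟩)/√2, so ⟨-x|ψ⟩ = (3 + 2i) / (√2·3).
P = |3 + 2i|² / 18 = 13/18.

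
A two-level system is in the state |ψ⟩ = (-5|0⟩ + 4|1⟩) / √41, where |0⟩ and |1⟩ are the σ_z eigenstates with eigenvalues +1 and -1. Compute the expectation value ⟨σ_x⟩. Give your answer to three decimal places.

-0.976

⟨σ_x⟩ = 2 Re(a* b)/(|a|²+|b|²) with a = -5, b = 4.
a* b = -20, so ⟨σ_x⟩ = -40/41.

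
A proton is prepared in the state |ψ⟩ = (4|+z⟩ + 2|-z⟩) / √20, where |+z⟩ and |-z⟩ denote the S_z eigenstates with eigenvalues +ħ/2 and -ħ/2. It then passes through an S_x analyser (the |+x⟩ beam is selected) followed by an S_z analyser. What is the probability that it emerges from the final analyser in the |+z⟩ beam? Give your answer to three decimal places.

First analyser (S_x): P(|+x⟩) = |⟨+x|ψ⟩|² = 36/40.
After stage 1 the state is |+x⟩; P(|+z⟩) = |⟨+z|+x⟩|² = 1/2.
Joint probability = 36/40 × 1/2 = 0.450.

0.450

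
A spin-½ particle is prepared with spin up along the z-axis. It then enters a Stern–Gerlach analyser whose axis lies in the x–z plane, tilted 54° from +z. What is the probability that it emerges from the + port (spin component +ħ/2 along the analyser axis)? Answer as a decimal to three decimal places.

For spin-½, the probability of finding spin-up along an axis at angle θ to the initial spin direction is cos²(θ/2); spin-down is sin²(θ/2).
θ = 54°, so P = cos²(27°) ≈ 0.794.

0.794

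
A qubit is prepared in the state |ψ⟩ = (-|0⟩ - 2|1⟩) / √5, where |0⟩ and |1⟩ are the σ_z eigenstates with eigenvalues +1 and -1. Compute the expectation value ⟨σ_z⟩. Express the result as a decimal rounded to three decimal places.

⟨σ_z⟩ = |a|² - |b|² divided by |a|²+|b|², with a, b the |0⟩, |1⟩ amplitudes.
= (1 - 4)/5 = -3/5.

-0.600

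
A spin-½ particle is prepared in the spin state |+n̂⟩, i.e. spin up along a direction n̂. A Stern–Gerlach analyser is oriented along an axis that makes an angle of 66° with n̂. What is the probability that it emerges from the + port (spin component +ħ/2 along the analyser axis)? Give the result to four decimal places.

For spin-½, the probability of finding spin-up along an axis at angle θ to the initial spin direction is cos²(θ/2); spin-down is sin²(θ/2).
θ = 66°, so P = cos²(33°) ≈ 0.7034.

0.7034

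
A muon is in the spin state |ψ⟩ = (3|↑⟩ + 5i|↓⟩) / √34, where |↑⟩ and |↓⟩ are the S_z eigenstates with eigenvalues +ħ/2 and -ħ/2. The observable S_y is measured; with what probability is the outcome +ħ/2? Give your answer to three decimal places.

0.941

|+y⟩ = (|↑⟩ + i|↓⟩)/√2, so ⟨+y|ψ⟩ = (8) / (√2·√34).
P = |8|² / 68 = 64/68.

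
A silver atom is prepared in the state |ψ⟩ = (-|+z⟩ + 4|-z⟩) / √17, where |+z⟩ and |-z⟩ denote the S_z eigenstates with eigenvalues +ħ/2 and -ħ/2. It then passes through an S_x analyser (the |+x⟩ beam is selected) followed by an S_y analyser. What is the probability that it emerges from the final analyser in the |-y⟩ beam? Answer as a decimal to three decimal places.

First analyser (S_x): P(|+x⟩) = |⟨+x|ψ⟩|² = 9/34.
After stage 1 the state is |+x⟩; P(|-y⟩) = |⟨-y|+x⟩|² = 1/2.
Joint probability = 9/34 × 1/2 = 0.132.

0.132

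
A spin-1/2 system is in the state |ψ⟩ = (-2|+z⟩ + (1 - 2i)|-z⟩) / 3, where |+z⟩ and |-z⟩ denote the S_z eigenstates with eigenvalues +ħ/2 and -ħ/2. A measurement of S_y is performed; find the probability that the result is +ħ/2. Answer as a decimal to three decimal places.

|+y⟩ = (|+z⟩ + i|-z⟩)/√2, so ⟨+y|ψ⟩ = (-4 - i) / (√2·3).
P = |-4 - i|² / 18 = 17/18.

0.944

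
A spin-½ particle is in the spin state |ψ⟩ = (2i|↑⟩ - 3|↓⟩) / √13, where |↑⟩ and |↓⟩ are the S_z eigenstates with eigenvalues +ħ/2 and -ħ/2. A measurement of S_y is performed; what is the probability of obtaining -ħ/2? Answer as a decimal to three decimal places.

0.038

|-y⟩ = (|↑⟩ - i|↓⟩)/√2, so ⟨-y|ψ⟩ = (-i) / (√2·√13).
P = |-i|² / 26 = 1/26.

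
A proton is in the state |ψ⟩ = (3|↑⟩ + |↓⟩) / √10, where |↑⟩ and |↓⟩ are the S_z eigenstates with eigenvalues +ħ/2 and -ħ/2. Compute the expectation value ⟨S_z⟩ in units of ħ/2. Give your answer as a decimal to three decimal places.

⟨σ_z⟩ = |a|² - |b|² divided by |a|²+|b|², with a, b the |↑⟩, |↓⟩ amplitudes.
= (9 - 1)/10 = 8/10.
⟨S_z⟩ = (ħ/2)·⟨σ_z⟩.

0.800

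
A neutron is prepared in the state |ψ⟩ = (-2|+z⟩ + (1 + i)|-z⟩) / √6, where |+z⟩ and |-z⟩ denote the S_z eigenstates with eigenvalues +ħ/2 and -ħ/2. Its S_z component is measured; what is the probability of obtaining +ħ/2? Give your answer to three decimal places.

The +ħ/2 outcome corresponds to |+z⟩. Its amplitude in |ψ⟩ is -2/√6.
P = |-2|² / 6 = 4/6.

0.667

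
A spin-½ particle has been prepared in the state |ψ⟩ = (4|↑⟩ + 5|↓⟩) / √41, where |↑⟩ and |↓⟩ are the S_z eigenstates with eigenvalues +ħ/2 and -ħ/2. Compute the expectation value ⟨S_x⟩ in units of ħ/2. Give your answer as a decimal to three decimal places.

0.976

⟨σ_x⟩ = 2 Re(a* b)/(|a|²+|b|²) with a = 4, b = 5.
a* b = 20, so ⟨σ_x⟩ = 40/41.
⟨S_x⟩ = (ħ/2)·⟨σ_x⟩.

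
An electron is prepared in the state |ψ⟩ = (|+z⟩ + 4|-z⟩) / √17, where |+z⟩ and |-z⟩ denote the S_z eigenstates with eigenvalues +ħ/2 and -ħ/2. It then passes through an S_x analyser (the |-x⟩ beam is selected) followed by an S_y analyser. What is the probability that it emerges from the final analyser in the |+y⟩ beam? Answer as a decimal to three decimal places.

0.132

First analyser (S_x): P(|-x⟩) = |⟨-x|ψ⟩|² = 9/34.
After stage 1 the state is |-x⟩; P(|+y⟩) = |⟨+y|-x⟩|² = 1/2.
Joint probability = 9/34 × 1/2 = 0.132.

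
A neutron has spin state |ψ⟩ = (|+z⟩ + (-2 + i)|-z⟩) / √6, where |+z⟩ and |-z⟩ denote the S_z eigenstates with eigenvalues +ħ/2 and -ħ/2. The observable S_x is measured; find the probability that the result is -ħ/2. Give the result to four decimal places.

|-x⟩ = (|+z⟩ - |-z⟩)/√2, so ⟨-x|ψ⟩ = (3 - i) / (√2·√6).
P = |3 - i|² / 12 = 10/12.

0.8333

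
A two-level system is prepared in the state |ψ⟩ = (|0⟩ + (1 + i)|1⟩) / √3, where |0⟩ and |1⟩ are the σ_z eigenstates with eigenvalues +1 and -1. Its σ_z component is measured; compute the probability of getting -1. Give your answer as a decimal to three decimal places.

0.667

The -1 outcome corresponds to |1⟩. Its amplitude in |ψ⟩ is (1 + i)/√3.
P = |1 + i|² / 3 = 2/3.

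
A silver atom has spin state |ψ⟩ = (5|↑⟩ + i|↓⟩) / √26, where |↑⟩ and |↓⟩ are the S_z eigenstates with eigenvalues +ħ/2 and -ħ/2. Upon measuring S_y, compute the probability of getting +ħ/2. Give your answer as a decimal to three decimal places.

|+y⟩ = (|↑⟩ + i|↓⟩)/√2, so ⟨+y|ψ⟩ = (6) / (√2·√26).
P = |6|² / 52 = 36/52.

0.692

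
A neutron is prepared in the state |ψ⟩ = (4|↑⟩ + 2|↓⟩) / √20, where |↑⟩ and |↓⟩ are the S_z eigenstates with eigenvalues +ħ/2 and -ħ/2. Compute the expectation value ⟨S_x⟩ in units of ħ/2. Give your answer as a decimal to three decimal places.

0.800

⟨σ_x⟩ = 2 Re(a* b)/(|a|²+|b|²) with a = 4, b = 2.
a* b = 8, so ⟨σ_x⟩ = 16/20.
⟨S_x⟩ = (ħ/2)·⟨σ_x⟩.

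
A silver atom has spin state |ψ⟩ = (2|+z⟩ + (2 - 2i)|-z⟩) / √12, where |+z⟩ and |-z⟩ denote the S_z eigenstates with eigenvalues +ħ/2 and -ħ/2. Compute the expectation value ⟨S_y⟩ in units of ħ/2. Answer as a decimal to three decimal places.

⟨σ_y⟩ = 2 Im(a* b)/(|a|²+|b|²) with a = 2, b = (2 - 2i).
a* b = (4 - 4i), so ⟨σ_y⟩ = -8/12.
⟨S_y⟩ = (ħ/2)·⟨σ_y⟩.

-0.667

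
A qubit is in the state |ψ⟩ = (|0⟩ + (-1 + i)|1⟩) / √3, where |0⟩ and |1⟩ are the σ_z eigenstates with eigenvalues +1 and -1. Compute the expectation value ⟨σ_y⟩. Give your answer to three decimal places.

⟨σ_y⟩ = 2 Im(a* b)/(|a|²+|b|²) with a = 1, b = (-1 + i).
a* b = (-1 + i), so ⟨σ_y⟩ = 2/3.

0.667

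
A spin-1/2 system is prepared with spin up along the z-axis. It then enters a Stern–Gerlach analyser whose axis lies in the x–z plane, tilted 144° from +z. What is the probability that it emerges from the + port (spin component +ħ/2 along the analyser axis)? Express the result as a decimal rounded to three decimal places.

0.095

For spin-½, the probability of finding spin-up along an axis at angle θ to the initial spin direction is cos²(θ/2); spin-down is sin²(θ/2).
θ = 144°, so P = cos²(72°) ≈ 0.095.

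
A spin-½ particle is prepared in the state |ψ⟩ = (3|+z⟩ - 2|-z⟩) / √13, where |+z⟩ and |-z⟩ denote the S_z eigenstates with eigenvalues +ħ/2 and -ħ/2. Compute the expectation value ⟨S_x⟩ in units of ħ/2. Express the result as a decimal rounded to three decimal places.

-0.923

⟨σ_x⟩ = 2 Re(a* b)/(|a|²+|b|²) with a = 3, b = -2.
a* b = -6, so ⟨σ_x⟩ = -12/13.
⟨S_x⟩ = (ħ/2)·⟨σ_x⟩.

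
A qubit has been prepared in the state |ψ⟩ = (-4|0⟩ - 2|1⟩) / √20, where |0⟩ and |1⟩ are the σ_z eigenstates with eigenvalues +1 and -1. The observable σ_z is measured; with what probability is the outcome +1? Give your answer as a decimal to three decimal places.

0.800

The +1 outcome corresponds to |0⟩. Its amplitude in |ψ⟩ is -4/√20.
P = |-4|² / 20 = 16/20.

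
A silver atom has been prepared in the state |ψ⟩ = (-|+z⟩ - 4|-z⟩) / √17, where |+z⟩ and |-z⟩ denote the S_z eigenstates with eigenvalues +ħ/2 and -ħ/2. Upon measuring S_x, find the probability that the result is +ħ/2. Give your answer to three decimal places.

|+x⟩ = (|+z⟩ + |-z⟩)/√2, so ⟨+x|ψ⟩ = (-5) / (√2·√17).
P = |-5|² / 34 = 25/34.

0.735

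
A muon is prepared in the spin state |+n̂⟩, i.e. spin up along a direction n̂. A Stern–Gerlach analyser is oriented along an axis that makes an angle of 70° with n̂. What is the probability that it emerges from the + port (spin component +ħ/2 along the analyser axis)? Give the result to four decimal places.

For spin-½, the probability of finding spin-up along an axis at angle θ to the initial spin direction is cos²(θ/2); spin-down is sin²(θ/2).
θ = 70°, so P = cos²(35°) ≈ 0.6710.

0.6710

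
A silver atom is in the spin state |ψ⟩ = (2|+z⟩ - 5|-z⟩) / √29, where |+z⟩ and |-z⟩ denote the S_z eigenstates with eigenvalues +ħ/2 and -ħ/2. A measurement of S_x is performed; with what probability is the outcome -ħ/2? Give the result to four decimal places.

|-x⟩ = (|+z⟩ - |-z⟩)/√2, so ⟨-x|ψ⟩ = (7) / (√2·√29).
P = |7|² / 58 = 49/58.

0.8448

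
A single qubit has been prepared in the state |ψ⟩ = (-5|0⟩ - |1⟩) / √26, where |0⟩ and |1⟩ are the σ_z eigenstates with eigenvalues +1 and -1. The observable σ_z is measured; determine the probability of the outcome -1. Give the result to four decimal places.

0.0385

The -1 outcome corresponds to |1⟩. Its amplitude in |ψ⟩ is -1/√26.
P = |-1|² / 26 = 1/26.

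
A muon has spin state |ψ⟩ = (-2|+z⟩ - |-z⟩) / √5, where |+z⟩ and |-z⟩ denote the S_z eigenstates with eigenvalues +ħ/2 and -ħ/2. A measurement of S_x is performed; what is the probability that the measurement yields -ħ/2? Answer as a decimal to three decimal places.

|-x⟩ = (|+z⟩ - |-z⟩)/√2, so ⟨-x|ψ⟩ = (-1) / (√2·√5).
P = |-1|² / 10 = 1/10.

0.100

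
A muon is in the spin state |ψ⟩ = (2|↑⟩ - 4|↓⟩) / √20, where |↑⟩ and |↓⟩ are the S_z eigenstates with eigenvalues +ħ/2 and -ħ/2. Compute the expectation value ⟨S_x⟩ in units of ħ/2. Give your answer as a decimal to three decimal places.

-0.800

⟨σ_x⟩ = 2 Re(a* b)/(|a|²+|b|²) with a = 2, b = -4.
a* b = -8, so ⟨σ_x⟩ = -16/20.
⟨S_x⟩ = (ħ/2)·⟨σ_x⟩.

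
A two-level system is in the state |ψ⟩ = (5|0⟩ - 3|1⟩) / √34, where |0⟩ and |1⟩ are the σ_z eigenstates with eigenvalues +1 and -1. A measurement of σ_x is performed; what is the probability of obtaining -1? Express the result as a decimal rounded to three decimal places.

|-x⟩ = (|0⟩ - |1⟩)/√2, so ⟨-x|ψ⟩ = (8) / (√2·√34).
P = |8|² / 68 = 64/68.

0.941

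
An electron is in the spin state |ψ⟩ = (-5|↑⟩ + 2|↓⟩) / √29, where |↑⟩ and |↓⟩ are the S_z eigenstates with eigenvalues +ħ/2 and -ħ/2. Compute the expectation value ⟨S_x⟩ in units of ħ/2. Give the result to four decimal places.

⟨σ_x⟩ = 2 Re(a* b)/(|a|²+|b|²) with a = -5, b = 2.
a* b = -10, so ⟨σ_x⟩ = -20/29.
⟨S_x⟩ = (ħ/2)·⟨σ_x⟩.

-0.6897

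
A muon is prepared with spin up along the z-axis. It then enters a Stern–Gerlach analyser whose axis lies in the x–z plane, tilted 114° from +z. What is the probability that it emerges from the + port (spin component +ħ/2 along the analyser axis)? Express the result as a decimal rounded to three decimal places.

For spin-½, the probability of finding spin-up along an axis at angle θ to the initial spin direction is cos²(θ/2); spin-down is sin²(θ/2).
θ = 114°, so P = cos²(57°) ≈ 0.297.

0.297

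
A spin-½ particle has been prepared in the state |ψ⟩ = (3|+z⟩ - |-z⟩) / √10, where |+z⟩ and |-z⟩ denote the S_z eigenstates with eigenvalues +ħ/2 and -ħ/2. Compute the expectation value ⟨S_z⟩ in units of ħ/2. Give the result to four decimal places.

0.8000

⟨σ_z⟩ = |a|² - |b|² divided by |a|²+|b|², with a, b the |+z⟩, |-z⟩ amplitudes.
= (9 - 1)/10 = 8/10.
⟨S_z⟩ = (ħ/2)·⟨σ_z⟩.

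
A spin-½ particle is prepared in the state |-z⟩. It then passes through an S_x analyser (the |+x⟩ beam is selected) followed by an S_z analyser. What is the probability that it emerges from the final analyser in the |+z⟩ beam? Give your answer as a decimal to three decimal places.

First analyser (S_x): from |-z⟩, P(|+x⟩) = 1/2.
After stage 1 the state is |+x⟩; P(|+z⟩) = |⟨+z|+x⟩|² = 1/2.
Joint probability = 1/2 × 1/2 = 0.250.

0.250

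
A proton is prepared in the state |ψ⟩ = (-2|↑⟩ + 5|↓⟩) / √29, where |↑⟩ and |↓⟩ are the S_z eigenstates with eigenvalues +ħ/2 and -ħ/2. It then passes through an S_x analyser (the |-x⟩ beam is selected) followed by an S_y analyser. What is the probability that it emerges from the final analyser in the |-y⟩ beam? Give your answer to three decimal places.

0.422

First analyser (S_x): P(|-x⟩) = |⟨-x|ψ⟩|² = 49/58.
After stage 1 the state is |-x⟩; P(|-y⟩) = |⟨-y|-x⟩|² = 1/2.
Joint probability = 49/58 × 1/2 = 0.422.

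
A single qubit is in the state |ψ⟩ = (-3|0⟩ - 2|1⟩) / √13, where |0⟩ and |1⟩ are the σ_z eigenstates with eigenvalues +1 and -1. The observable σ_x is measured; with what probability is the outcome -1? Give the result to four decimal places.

0.0385

|-x⟩ = (|0⟩ - |1⟩)/√2, so ⟨-x|ψ⟩ = (-1) / (√2·√13).
P = |-1|² / 26 = 1/26.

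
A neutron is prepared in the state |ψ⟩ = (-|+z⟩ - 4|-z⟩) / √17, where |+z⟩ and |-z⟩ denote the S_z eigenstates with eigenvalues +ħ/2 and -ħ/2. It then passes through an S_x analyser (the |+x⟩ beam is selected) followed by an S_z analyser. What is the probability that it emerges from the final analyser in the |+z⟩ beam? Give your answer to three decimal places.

First analyser (S_x): P(|+x⟩) = |⟨+x|ψ⟩|² = 25/34.
After stage 1 the state is |+x⟩; P(|+z⟩) = |⟨+z|+x⟩|² = 1/2.
Joint probability = 25/34 × 1/2 = 0.368.

0.368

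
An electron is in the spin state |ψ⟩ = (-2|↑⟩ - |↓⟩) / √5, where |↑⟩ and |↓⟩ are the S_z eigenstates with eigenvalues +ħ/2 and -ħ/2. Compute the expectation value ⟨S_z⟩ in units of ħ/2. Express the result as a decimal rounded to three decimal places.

0.600

⟨σ_z⟩ = |a|² - |b|² divided by |a|²+|b|², with a, b the |↑⟩, |↓⟩ amplitudes.
= (4 - 1)/5 = 3/5.
⟨S_z⟩ = (ħ/2)·⟨σ_z⟩.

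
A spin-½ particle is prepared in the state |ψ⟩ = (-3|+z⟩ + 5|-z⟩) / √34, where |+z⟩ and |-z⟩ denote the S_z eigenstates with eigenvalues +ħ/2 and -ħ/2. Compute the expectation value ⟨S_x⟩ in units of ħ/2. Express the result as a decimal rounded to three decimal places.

⟨σ_x⟩ = 2 Re(a* b)/(|a|²+|b|²) with a = -3, b = 5.
a* b = -15, so ⟨σ_x⟩ = -30/34.
⟨S_x⟩ = (ħ/2)·⟨σ_x⟩.

-0.882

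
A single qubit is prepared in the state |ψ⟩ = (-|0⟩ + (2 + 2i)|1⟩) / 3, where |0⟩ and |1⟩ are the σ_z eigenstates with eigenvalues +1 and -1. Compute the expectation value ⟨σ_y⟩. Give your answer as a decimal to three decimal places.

⟨σ_y⟩ = 2 Im(a* b)/(|a|²+|b|²) with a = -1, b = (2 + 2i).
a* b = (-2 - 2i), so ⟨σ_y⟩ = -4/9.

-0.444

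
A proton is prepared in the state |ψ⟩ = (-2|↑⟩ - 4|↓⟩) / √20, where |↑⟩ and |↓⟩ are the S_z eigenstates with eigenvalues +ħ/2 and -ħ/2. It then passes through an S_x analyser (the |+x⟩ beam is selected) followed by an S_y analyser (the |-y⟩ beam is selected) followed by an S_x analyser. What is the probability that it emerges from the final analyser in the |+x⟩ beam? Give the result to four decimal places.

First analyser (S_x): P(|+x⟩) = |⟨+x|ψ⟩|² = 36/40.
After stage 1 the state is |+x⟩; P(|-y⟩) = |⟨-y|+x⟩|² = 1/2.
After stage 2 the state is |-y⟩; P(|+x⟩) = |⟨+x|-y⟩|² = 1/2.
Joint probability = 36/40 × 1/2 × 1/2 = 0.2250.

0.2250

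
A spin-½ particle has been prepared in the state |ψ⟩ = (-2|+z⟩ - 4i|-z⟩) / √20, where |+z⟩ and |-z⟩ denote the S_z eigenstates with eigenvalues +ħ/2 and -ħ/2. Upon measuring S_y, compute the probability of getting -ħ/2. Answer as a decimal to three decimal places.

0.100

|-y⟩ = (|+z⟩ - i|-z⟩)/√2, so ⟨-y|ψ⟩ = (2) / (√2·√20).
P = |2|² / 40 = 4/40.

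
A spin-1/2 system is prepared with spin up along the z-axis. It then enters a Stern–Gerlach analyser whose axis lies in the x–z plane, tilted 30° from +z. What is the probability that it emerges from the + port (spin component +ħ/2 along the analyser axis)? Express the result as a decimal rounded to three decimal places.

0.933

For spin-½, the probability of finding spin-up along an axis at angle θ to the initial spin direction is cos²(θ/2); spin-down is sin²(θ/2).
θ = 30°, so P = cos²(15°) ≈ 0.933.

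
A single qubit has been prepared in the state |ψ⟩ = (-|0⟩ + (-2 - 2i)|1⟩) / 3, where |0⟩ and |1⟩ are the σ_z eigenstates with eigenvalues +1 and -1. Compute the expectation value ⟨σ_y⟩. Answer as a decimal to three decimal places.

0.444

⟨σ_y⟩ = 2 Im(a* b)/(|a|²+|b|²) with a = -1, b = (-2 - 2i).
a* b = (2 + 2i), so ⟨σ_y⟩ = 4/9.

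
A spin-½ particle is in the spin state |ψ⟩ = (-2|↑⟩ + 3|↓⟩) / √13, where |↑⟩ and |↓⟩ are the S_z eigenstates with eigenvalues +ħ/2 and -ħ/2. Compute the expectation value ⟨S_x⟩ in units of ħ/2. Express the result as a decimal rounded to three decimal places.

-0.923

⟨σ_x⟩ = 2 Re(a* b)/(|a|²+|b|²) with a = -2, b = 3.
a* b = -6, so ⟨σ_x⟩ = -12/13.
⟨S_x⟩ = (ħ/2)·⟨σ_x⟩.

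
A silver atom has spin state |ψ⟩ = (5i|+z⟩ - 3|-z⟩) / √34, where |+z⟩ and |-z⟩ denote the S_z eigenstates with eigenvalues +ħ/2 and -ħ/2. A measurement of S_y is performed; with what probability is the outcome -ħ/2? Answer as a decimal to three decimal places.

0.059

|-y⟩ = (|+z⟩ - i|-z⟩)/√2, so ⟨-y|ψ⟩ = (2i) / (√2·√34).
P = |2i|² / 68 = 4/68.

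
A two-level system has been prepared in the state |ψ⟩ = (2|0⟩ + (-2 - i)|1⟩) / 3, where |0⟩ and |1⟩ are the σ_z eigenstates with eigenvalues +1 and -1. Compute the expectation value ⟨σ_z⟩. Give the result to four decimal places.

-0.1111

⟨σ_z⟩ = |a|² - |b|² divided by |a|²+|b|², with a, b the |0⟩, |1⟩ amplitudes.
= (4 - 5)/9 = -1/9.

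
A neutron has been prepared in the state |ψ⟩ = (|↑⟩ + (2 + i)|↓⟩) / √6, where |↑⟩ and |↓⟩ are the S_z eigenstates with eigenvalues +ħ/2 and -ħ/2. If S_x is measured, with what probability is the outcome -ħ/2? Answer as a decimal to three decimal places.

|-x⟩ = (|↑⟩ - |↓⟩)/√2, so ⟨-x|ψ⟩ = (-1 - i) / (√2·√6).
P = |-1 - i|² / 12 = 2/12.

0.167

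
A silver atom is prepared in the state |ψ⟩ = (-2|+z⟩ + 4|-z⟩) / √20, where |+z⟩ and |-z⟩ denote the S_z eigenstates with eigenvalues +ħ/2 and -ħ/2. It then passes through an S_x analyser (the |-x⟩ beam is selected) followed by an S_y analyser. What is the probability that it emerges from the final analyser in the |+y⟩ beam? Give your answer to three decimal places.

First analyser (S_x): P(|-x⟩) = |⟨-x|ψ⟩|² = 36/40.
After stage 1 the state is |-x⟩; P(|+y⟩) = |⟨+y|-x⟩|² = 1/2.
Joint probability = 36/40 × 1/2 = 0.450.

0.450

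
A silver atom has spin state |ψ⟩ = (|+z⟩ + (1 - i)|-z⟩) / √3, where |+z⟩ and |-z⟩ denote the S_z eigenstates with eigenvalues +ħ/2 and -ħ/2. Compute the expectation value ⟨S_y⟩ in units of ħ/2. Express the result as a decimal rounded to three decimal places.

-0.667

⟨σ_y⟩ = 2 Im(a* b)/(|a|²+|b|²) with a = 1, b = (1 - i).
a* b = (1 - i), so ⟨σ_y⟩ = -2/3.
⟨S_y⟩ = (ħ/2)·⟨σ_y⟩.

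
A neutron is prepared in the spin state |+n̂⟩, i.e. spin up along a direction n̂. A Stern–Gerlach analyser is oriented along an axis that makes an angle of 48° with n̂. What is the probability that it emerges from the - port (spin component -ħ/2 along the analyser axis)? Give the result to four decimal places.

For spin-½, the probability of finding spin-up along an axis at angle θ to the initial spin direction is cos²(θ/2); spin-down is sin²(θ/2).
θ = 48°, so P = sin²(24°) ≈ 0.1654.

0.1654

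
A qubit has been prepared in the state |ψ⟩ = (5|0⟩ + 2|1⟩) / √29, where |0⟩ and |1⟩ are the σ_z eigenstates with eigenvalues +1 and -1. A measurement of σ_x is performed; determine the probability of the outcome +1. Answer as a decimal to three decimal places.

0.845

|+x⟩ = (|0⟩ + |1⟩)/√2, so ⟨+x|ψ⟩ = (7) / (√2·√29).
P = |7|² / 58 = 49/58.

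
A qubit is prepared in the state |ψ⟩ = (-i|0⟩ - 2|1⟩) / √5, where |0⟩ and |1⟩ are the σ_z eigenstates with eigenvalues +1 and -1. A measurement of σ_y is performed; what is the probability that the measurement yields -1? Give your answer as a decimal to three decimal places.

|-y⟩ = (|0⟩ - i|1⟩)/√2, so ⟨-y|ψ⟩ = (-3i) / (√2·√5).
P = |-3i|² / 10 = 9/10.

0.900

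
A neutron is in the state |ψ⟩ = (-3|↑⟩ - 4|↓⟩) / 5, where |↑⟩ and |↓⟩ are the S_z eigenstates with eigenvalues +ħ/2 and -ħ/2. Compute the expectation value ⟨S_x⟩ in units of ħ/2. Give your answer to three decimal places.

0.960

⟨σ_x⟩ = 2 Re(a* b)/(|a|²+|b|²) with a = -3, b = -4.
a* b = 12, so ⟨σ_x⟩ = 24/25.
⟨S_x⟩ = (ħ/2)·⟨σ_x⟩.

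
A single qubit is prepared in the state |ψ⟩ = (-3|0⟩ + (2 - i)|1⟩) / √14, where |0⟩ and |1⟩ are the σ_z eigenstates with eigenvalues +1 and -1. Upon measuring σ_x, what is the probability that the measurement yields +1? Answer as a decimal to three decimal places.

|+x⟩ = (|0⟩ + |1⟩)/√2, so ⟨+x|ψ⟩ = (-1 - i) / (√2·√14).
P = |-1 - i|² / 28 = 2/28.

0.071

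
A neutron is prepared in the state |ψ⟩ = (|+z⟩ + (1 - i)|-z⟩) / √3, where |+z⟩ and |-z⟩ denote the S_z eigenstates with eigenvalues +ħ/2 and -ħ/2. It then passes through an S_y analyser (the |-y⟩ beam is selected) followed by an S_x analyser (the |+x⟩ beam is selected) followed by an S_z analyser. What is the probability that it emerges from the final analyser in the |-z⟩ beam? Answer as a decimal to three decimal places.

First analyser (S_y): P(|-y⟩) = |⟨-y|ψ⟩|² = 5/6.
After stage 1 the state is |-y⟩; P(|+x⟩) = |⟨+x|-y⟩|² = 1/2.
After stage 2 the state is |+x⟩; P(|-z⟩) = |⟨-z|+x⟩|² = 1/2.
Joint probability = 5/6 × 1/2 × 1/2 = 0.208.

0.208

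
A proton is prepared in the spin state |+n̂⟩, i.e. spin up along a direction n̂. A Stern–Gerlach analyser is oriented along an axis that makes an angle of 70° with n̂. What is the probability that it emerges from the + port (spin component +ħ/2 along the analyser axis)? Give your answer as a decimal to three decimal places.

For spin-½, the probability of finding spin-up along an axis at angle θ to the initial spin direction is cos²(θ/2); spin-down is sin²(θ/2).
θ = 70°, so P = cos²(35°) ≈ 0.671.

0.671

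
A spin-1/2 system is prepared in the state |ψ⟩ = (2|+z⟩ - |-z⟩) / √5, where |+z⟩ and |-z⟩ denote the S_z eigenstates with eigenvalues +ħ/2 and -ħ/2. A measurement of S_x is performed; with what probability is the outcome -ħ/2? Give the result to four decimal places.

|-x⟩ = (|+z⟩ - |-z⟩)/√2, so ⟨-x|ψ⟩ = (3) / (√2·√5).
P = |3|² / 10 = 9/10.

0.9000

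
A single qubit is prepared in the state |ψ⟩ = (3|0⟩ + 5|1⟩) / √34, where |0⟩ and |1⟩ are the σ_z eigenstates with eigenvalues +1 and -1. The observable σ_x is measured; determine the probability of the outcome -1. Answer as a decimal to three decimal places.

|-x⟩ = (|0⟩ - |1⟩)/√2, so ⟨-x|ψ⟩ = (-2) / (√2·√34).
P = |-2|² / 68 = 4/68.

0.059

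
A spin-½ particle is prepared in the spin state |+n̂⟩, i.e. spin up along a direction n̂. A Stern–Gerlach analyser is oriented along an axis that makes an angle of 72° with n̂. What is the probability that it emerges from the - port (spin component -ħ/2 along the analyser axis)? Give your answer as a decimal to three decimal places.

0.345

For spin-½, the probability of finding spin-up along an axis at angle θ to the initial spin direction is cos²(θ/2); spin-down is sin²(θ/2).
θ = 72°, so P = sin²(36°) ≈ 0.345.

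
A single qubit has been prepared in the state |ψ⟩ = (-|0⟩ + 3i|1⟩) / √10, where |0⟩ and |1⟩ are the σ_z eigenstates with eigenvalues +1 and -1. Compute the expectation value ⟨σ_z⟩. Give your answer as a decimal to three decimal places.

⟨σ_z⟩ = |a|² - |b|² divided by |a|²+|b|², with a, b the |0⟩, |1⟩ amplitudes.
= (1 - 9)/10 = -8/10.

-0.800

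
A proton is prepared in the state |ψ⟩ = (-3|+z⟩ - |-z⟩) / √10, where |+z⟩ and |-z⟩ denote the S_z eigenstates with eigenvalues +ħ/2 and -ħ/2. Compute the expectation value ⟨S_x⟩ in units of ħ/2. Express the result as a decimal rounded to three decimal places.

0.600

⟨σ_x⟩ = 2 Re(a* b)/(|a|²+|b|²) with a = -3, b = -1.
a* b = 3, so ⟨σ_x⟩ = 6/10.
⟨S_x⟩ = (ħ/2)·⟨σ_x⟩.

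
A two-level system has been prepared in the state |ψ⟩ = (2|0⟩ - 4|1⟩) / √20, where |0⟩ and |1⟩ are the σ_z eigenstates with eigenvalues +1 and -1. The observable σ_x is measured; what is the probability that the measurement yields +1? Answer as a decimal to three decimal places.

0.100

|+x⟩ = (|0⟩ + |1⟩)/√2, so ⟨+x|ψ⟩ = (-2) / (√2·√20).
P = |-2|² / 40 = 4/40.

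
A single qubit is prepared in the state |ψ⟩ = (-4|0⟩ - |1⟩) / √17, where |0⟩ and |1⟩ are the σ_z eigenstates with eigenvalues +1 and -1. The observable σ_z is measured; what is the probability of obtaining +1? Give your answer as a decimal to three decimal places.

0.941

The +1 outcome corresponds to |0⟩. Its amplitude in |ψ⟩ is -4/√17.
P = |-4|² / 17 = 16/17.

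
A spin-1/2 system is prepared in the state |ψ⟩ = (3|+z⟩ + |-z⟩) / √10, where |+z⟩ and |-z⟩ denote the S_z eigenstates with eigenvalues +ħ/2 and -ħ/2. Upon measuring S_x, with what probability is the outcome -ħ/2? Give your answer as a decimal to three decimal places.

|-x⟩ = (|+z⟩ - |-z⟩)/√2, so ⟨-x|ψ⟩ = (2) / (√2·√10).
P = |2|² / 20 = 4/20.

0.200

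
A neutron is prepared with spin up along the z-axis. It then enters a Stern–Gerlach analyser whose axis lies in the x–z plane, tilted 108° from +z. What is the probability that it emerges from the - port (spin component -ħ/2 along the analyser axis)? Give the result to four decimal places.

For spin-½, the probability of finding spin-up along an axis at angle θ to the initial spin direction is cos²(θ/2); spin-down is sin²(θ/2).
θ = 108°, so P = sin²(54°) ≈ 0.6545.

0.6545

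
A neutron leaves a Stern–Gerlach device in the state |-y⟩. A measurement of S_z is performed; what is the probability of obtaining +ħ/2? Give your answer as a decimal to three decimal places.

In the S_z basis, |-y⟩ = (|+z⟩ - i|-z⟩)/√2 and |+z⟩ = |+z⟩.
|⟨+z|-y⟩|² = 1/2.

0.500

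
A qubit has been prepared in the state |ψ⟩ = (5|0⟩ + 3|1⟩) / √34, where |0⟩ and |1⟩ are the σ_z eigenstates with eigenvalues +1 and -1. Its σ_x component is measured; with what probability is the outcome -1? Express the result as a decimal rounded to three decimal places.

|-x⟩ = (|0⟩ - |1⟩)/√2, so ⟨-x|ψ⟩ = (2) / (√2·√34).
P = |2|² / 68 = 4/68.

0.059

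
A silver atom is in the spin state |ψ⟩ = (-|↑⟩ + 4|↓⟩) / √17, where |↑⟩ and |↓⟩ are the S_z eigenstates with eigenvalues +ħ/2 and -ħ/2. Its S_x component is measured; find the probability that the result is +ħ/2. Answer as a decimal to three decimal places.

0.265

|+x⟩ = (|↑⟩ + |↓⟩)/√2, so ⟨+x|ψ⟩ = (3) / (√2·√17).
P = |3|² / 34 = 9/34.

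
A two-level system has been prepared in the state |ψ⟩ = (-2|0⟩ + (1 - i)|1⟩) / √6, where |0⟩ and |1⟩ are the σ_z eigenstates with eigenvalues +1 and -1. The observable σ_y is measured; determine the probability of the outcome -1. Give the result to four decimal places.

0.1667

|-y⟩ = (|0⟩ - i|1⟩)/√2, so ⟨-y|ψ⟩ = (-1 + i) / (√2·√6).
P = |-1 + i|² / 12 = 2/12.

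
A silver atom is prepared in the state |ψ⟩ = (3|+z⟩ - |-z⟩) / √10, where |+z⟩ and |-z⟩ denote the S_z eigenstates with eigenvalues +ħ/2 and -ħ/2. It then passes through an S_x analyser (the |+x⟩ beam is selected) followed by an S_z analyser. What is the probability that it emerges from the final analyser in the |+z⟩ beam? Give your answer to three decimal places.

First analyser (S_x): P(|+x⟩) = |⟨+x|ψ⟩|² = 4/20.
After stage 1 the state is |+x⟩; P(|+z⟩) = |⟨+z|+x⟩|² = 1/2.
Joint probability = 4/20 × 1/2 = 0.100.

0.100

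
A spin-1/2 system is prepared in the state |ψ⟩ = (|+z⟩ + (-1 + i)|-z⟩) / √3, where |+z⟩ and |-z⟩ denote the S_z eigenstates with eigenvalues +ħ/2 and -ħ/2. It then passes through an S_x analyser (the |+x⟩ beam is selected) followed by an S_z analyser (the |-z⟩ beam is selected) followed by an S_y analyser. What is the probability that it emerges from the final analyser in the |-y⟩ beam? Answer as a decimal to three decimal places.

0.042

First analyser (S_x): P(|+x⟩) = |⟨+x|ψ⟩|² = 1/6.
After stage 1 the state is |+x⟩; P(|-z⟩) = |⟨-z|+x⟩|² = 1/2.
After stage 2 the state is |-z⟩; P(|-y⟩) = |⟨-y|-z⟩|² = 1/2.
Joint probability = 1/6 × 1/2 × 1/2 = 0.042.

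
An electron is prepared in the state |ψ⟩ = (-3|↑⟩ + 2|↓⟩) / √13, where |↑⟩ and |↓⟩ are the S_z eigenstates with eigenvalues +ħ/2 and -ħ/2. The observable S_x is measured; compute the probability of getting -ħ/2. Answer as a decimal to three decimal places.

|-x⟩ = (|↑⟩ - |↓⟩)/√2, so ⟨-x|ψ⟩ = (-5) / (√2·√13).
P = |-5|² / 26 = 25/26.

0.962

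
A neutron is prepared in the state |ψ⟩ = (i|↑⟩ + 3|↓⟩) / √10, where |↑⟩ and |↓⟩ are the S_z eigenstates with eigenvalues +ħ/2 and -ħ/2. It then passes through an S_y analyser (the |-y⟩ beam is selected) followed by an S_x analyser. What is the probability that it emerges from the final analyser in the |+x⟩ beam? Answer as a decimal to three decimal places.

First analyser (S_y): P(|-y⟩) = |⟨-y|ψ⟩|² = 16/20.
After stage 1 the state is |-y⟩; P(|+x⟩) = |⟨+x|-y⟩|² = 1/2.
Joint probability = 16/20 × 1/2 = 0.400.

0.400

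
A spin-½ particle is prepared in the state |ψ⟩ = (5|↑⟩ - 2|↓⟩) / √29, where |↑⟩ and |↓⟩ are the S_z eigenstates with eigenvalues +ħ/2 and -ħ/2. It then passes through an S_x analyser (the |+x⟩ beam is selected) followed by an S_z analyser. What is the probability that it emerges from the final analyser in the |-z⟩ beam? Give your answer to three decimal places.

First analyser (S_x): P(|+x⟩) = |⟨+x|ψ⟩|² = 9/58.
After stage 1 the state is |+x⟩; P(|-z⟩) = |⟨-z|+x⟩|² = 1/2.
Joint probability = 9/58 × 1/2 = 0.078.

0.078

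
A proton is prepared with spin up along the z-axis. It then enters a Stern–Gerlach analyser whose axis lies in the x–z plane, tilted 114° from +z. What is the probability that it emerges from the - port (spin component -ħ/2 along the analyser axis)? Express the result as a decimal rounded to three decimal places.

For spin-½, the probability of finding spin-up along an axis at angle θ to the initial spin direction is cos²(θ/2); spin-down is sin²(θ/2).
θ = 114°, so P = sin²(57°) ≈ 0.703.

0.703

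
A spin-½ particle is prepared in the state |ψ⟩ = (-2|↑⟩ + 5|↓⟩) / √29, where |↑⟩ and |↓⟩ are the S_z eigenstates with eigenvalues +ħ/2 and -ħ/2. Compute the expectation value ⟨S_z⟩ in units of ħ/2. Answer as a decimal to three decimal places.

-0.724

⟨σ_z⟩ = |a|² - |b|² divided by |a|²+|b|², with a, b the |↑⟩, |↓⟩ amplitudes.
= (4 - 25)/29 = -21/29.
⟨S_z⟩ = (ħ/2)·⟨σ_z⟩.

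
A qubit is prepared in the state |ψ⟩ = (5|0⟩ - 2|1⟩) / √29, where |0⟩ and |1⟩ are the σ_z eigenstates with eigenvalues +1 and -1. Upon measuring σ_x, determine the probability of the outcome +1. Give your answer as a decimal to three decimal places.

|+x⟩ = (|0⟩ + |1⟩)/√2, so ⟨+x|ψ⟩ = (3) / (√2·√29).
P = |3|² / 58 = 9/58.

0.155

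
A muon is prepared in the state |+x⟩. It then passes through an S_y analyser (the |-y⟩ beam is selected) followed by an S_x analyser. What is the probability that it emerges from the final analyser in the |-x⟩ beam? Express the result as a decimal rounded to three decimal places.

0.250

First analyser (S_y): from |+x⟩, P(|-y⟩) = 1/2.
After stage 1 the state is |-y⟩; P(|-x⟩) = |⟨-x|-y⟩|² = 1/2.
Joint probability = 1/2 × 1/2 = 0.250.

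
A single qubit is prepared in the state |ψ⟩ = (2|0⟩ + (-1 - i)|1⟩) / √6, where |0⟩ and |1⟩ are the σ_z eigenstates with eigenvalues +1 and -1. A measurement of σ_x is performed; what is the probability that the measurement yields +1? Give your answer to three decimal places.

|+x⟩ = (|0⟩ + |1⟩)/√2, so ⟨+x|ψ⟩ = (1 - i) / (√2·√6).
P = |1 - i|² / 12 = 2/12.

0.167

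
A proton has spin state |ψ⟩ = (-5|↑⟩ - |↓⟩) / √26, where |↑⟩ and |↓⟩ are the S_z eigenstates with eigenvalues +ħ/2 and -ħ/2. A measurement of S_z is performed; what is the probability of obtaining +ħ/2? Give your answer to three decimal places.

The +ħ/2 outcome corresponds to |↑⟩. Its amplitude in |ψ⟩ is -5/√26.
P = |-5|² / 26 = 25/26.

0.962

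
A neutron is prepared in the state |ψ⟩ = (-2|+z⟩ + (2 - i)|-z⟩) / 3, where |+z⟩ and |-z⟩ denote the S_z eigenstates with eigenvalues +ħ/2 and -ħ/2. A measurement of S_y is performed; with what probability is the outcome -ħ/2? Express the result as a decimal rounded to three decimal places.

0.278

|-y⟩ = (|+z⟩ - i|-z⟩)/√2, so ⟨-y|ψ⟩ = (-1 + 2i) / (√2·3).
P = |-1 + 2i|² / 18 = 5/18.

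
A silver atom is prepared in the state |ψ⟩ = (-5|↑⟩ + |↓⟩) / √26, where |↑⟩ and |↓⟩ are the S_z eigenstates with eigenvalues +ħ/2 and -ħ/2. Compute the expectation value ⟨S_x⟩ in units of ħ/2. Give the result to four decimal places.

-0.3846

⟨σ_x⟩ = 2 Re(a* b)/(|a|²+|b|²) with a = -5, b = 1.
a* b = -5, so ⟨σ_x⟩ = -10/26.
⟨S_x⟩ = (ħ/2)·⟨σ_x⟩.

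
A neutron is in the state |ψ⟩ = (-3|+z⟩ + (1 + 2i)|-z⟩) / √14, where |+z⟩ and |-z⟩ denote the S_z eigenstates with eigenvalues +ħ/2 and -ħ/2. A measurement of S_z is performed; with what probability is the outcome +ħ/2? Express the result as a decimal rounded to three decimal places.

The +ħ/2 outcome corresponds to |+z⟩. Its amplitude in |ψ⟩ is -3/√14.
P = |-3|² / 14 = 9/14.

0.643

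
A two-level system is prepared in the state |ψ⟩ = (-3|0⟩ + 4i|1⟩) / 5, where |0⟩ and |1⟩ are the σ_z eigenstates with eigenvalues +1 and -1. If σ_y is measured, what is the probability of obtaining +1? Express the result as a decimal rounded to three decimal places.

|+y⟩ = (|0⟩ + i|1⟩)/√2, so ⟨+y|ψ⟩ = (1) / (√2·5).
P = |1|² / 50 = 1/50.

0.020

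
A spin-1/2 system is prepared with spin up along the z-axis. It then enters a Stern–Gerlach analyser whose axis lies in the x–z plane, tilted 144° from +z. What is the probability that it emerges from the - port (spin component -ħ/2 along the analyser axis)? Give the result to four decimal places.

0.9045

For spin-½, the probability of finding spin-up along an axis at angle θ to the initial spin direction is cos²(θ/2); spin-down is sin²(θ/2).
θ = 144°, so P = sin²(72°) ≈ 0.9045.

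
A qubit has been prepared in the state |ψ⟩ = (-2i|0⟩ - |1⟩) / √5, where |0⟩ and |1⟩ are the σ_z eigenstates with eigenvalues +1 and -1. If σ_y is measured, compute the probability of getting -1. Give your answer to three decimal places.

|-y⟩ = (|0⟩ - i|1⟩)/√2, so ⟨-y|ψ⟩ = (-3i) / (√2·√5).
P = |-3i|² / 10 = 9/10.

0.900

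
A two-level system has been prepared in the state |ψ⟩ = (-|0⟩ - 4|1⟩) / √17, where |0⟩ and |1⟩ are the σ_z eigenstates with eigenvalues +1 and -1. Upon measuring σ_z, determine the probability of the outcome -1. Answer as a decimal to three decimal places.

0.941

The -1 outcome corresponds to |1⟩. Its amplitude in |ψ⟩ is -4/√17.
P = |-4|² / 17 = 16/17.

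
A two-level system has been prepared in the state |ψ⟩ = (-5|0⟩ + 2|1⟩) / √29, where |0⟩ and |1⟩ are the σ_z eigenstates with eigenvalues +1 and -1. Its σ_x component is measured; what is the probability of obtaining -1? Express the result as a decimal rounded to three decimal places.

|-x⟩ = (|0⟩ - |1⟩)/√2, so ⟨-x|ψ⟩ = (-7) / (√2·√29).
P = |-7|² / 58 = 49/58.

0.845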